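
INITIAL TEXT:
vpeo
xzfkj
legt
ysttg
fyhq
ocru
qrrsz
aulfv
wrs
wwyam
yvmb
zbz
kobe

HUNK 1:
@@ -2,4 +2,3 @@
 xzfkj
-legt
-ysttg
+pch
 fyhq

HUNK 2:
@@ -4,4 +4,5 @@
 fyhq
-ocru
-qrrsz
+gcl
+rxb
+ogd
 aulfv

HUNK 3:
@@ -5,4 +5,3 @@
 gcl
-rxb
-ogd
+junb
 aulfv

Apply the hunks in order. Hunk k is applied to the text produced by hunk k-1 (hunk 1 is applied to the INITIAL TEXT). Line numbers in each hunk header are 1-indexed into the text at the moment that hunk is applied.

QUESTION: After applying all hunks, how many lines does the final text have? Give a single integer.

Hunk 1: at line 2 remove [legt,ysttg] add [pch] -> 12 lines: vpeo xzfkj pch fyhq ocru qrrsz aulfv wrs wwyam yvmb zbz kobe
Hunk 2: at line 4 remove [ocru,qrrsz] add [gcl,rxb,ogd] -> 13 lines: vpeo xzfkj pch fyhq gcl rxb ogd aulfv wrs wwyam yvmb zbz kobe
Hunk 3: at line 5 remove [rxb,ogd] add [junb] -> 12 lines: vpeo xzfkj pch fyhq gcl junb aulfv wrs wwyam yvmb zbz kobe
Final line count: 12

Answer: 12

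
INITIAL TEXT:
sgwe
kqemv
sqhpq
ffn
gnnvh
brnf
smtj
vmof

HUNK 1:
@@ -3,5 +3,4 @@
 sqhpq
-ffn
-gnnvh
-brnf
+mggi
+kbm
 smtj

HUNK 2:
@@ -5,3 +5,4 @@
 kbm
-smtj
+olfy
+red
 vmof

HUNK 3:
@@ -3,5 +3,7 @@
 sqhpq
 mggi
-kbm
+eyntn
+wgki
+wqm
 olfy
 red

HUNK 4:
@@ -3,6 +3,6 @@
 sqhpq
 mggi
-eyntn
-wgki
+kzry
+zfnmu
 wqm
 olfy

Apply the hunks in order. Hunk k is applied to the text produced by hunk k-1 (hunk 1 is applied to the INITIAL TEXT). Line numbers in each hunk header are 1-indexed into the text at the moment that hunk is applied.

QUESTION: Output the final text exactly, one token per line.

Answer: sgwe
kqemv
sqhpq
mggi
kzry
zfnmu
wqm
olfy
red
vmof

Derivation:
Hunk 1: at line 3 remove [ffn,gnnvh,brnf] add [mggi,kbm] -> 7 lines: sgwe kqemv sqhpq mggi kbm smtj vmof
Hunk 2: at line 5 remove [smtj] add [olfy,red] -> 8 lines: sgwe kqemv sqhpq mggi kbm olfy red vmof
Hunk 3: at line 3 remove [kbm] add [eyntn,wgki,wqm] -> 10 lines: sgwe kqemv sqhpq mggi eyntn wgki wqm olfy red vmof
Hunk 4: at line 3 remove [eyntn,wgki] add [kzry,zfnmu] -> 10 lines: sgwe kqemv sqhpq mggi kzry zfnmu wqm olfy red vmof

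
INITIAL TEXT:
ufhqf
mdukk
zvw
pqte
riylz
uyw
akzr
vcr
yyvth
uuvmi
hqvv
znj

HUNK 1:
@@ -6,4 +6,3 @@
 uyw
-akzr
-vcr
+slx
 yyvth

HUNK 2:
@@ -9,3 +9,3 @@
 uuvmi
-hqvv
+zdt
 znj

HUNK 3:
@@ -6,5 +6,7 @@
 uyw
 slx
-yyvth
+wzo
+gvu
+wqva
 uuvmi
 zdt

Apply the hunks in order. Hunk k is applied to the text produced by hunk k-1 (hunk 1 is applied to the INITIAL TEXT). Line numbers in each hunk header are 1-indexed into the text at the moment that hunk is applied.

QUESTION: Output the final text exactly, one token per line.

Answer: ufhqf
mdukk
zvw
pqte
riylz
uyw
slx
wzo
gvu
wqva
uuvmi
zdt
znj

Derivation:
Hunk 1: at line 6 remove [akzr,vcr] add [slx] -> 11 lines: ufhqf mdukk zvw pqte riylz uyw slx yyvth uuvmi hqvv znj
Hunk 2: at line 9 remove [hqvv] add [zdt] -> 11 lines: ufhqf mdukk zvw pqte riylz uyw slx yyvth uuvmi zdt znj
Hunk 3: at line 6 remove [yyvth] add [wzo,gvu,wqva] -> 13 lines: ufhqf mdukk zvw pqte riylz uyw slx wzo gvu wqva uuvmi zdt znj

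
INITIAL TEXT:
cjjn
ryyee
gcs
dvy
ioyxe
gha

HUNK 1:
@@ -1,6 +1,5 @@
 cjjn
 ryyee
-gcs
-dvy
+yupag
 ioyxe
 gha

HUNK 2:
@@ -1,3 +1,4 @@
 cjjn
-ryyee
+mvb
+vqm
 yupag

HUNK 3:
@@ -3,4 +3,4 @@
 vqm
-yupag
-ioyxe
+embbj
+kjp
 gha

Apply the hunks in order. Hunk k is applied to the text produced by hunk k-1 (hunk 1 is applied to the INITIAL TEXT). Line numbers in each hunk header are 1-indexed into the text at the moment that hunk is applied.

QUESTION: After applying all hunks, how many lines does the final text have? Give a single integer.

Answer: 6

Derivation:
Hunk 1: at line 1 remove [gcs,dvy] add [yupag] -> 5 lines: cjjn ryyee yupag ioyxe gha
Hunk 2: at line 1 remove [ryyee] add [mvb,vqm] -> 6 lines: cjjn mvb vqm yupag ioyxe gha
Hunk 3: at line 3 remove [yupag,ioyxe] add [embbj,kjp] -> 6 lines: cjjn mvb vqm embbj kjp gha
Final line count: 6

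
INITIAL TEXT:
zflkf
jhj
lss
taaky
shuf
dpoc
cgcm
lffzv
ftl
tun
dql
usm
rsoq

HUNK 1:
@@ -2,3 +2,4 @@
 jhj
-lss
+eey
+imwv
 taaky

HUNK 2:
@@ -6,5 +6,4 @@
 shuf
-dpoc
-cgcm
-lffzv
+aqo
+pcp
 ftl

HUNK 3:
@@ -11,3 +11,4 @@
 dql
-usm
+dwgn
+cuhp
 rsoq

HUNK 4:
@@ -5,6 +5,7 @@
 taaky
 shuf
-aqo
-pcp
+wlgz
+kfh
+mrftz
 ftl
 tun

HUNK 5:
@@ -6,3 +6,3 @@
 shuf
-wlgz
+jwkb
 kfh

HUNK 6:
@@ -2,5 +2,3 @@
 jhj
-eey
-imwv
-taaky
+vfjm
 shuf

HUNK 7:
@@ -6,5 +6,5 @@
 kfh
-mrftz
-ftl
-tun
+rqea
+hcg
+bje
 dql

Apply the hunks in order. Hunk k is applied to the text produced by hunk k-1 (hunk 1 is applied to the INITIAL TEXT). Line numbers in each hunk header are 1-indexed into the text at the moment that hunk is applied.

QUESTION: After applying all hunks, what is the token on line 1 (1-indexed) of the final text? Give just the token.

Answer: zflkf

Derivation:
Hunk 1: at line 2 remove [lss] add [eey,imwv] -> 14 lines: zflkf jhj eey imwv taaky shuf dpoc cgcm lffzv ftl tun dql usm rsoq
Hunk 2: at line 6 remove [dpoc,cgcm,lffzv] add [aqo,pcp] -> 13 lines: zflkf jhj eey imwv taaky shuf aqo pcp ftl tun dql usm rsoq
Hunk 3: at line 11 remove [usm] add [dwgn,cuhp] -> 14 lines: zflkf jhj eey imwv taaky shuf aqo pcp ftl tun dql dwgn cuhp rsoq
Hunk 4: at line 5 remove [aqo,pcp] add [wlgz,kfh,mrftz] -> 15 lines: zflkf jhj eey imwv taaky shuf wlgz kfh mrftz ftl tun dql dwgn cuhp rsoq
Hunk 5: at line 6 remove [wlgz] add [jwkb] -> 15 lines: zflkf jhj eey imwv taaky shuf jwkb kfh mrftz ftl tun dql dwgn cuhp rsoq
Hunk 6: at line 2 remove [eey,imwv,taaky] add [vfjm] -> 13 lines: zflkf jhj vfjm shuf jwkb kfh mrftz ftl tun dql dwgn cuhp rsoq
Hunk 7: at line 6 remove [mrftz,ftl,tun] add [rqea,hcg,bje] -> 13 lines: zflkf jhj vfjm shuf jwkb kfh rqea hcg bje dql dwgn cuhp rsoq
Final line 1: zflkf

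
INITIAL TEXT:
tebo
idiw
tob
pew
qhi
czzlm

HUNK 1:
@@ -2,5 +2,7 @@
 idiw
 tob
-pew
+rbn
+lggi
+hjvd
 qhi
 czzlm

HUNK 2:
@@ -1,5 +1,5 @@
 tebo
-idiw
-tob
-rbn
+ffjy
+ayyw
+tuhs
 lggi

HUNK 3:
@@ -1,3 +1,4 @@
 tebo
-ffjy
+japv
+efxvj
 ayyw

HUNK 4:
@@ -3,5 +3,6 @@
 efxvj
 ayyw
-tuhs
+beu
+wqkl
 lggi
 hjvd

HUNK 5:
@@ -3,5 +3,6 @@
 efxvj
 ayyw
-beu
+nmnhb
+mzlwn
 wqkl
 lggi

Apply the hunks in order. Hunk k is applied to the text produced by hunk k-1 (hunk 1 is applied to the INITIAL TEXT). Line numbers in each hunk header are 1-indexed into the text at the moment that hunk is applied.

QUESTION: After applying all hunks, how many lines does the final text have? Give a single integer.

Hunk 1: at line 2 remove [pew] add [rbn,lggi,hjvd] -> 8 lines: tebo idiw tob rbn lggi hjvd qhi czzlm
Hunk 2: at line 1 remove [idiw,tob,rbn] add [ffjy,ayyw,tuhs] -> 8 lines: tebo ffjy ayyw tuhs lggi hjvd qhi czzlm
Hunk 3: at line 1 remove [ffjy] add [japv,efxvj] -> 9 lines: tebo japv efxvj ayyw tuhs lggi hjvd qhi czzlm
Hunk 4: at line 3 remove [tuhs] add [beu,wqkl] -> 10 lines: tebo japv efxvj ayyw beu wqkl lggi hjvd qhi czzlm
Hunk 5: at line 3 remove [beu] add [nmnhb,mzlwn] -> 11 lines: tebo japv efxvj ayyw nmnhb mzlwn wqkl lggi hjvd qhi czzlm
Final line count: 11

Answer: 11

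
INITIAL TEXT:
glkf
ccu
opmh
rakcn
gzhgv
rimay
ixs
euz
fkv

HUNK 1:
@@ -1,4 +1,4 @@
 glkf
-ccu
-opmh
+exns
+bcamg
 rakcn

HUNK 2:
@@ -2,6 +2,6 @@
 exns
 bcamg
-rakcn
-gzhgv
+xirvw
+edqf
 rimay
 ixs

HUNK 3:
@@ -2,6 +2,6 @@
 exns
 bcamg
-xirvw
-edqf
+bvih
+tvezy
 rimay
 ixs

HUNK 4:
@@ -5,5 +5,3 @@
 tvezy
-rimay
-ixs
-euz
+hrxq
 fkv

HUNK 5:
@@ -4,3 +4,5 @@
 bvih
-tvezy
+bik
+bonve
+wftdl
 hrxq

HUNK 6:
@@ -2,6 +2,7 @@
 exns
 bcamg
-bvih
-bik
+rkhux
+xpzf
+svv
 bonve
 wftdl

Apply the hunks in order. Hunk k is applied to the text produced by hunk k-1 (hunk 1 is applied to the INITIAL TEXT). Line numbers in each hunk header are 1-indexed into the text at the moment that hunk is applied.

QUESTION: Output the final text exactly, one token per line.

Hunk 1: at line 1 remove [ccu,opmh] add [exns,bcamg] -> 9 lines: glkf exns bcamg rakcn gzhgv rimay ixs euz fkv
Hunk 2: at line 2 remove [rakcn,gzhgv] add [xirvw,edqf] -> 9 lines: glkf exns bcamg xirvw edqf rimay ixs euz fkv
Hunk 3: at line 2 remove [xirvw,edqf] add [bvih,tvezy] -> 9 lines: glkf exns bcamg bvih tvezy rimay ixs euz fkv
Hunk 4: at line 5 remove [rimay,ixs,euz] add [hrxq] -> 7 lines: glkf exns bcamg bvih tvezy hrxq fkv
Hunk 5: at line 4 remove [tvezy] add [bik,bonve,wftdl] -> 9 lines: glkf exns bcamg bvih bik bonve wftdl hrxq fkv
Hunk 6: at line 2 remove [bvih,bik] add [rkhux,xpzf,svv] -> 10 lines: glkf exns bcamg rkhux xpzf svv bonve wftdl hrxq fkv

Answer: glkf
exns
bcamg
rkhux
xpzf
svv
bonve
wftdl
hrxq
fkv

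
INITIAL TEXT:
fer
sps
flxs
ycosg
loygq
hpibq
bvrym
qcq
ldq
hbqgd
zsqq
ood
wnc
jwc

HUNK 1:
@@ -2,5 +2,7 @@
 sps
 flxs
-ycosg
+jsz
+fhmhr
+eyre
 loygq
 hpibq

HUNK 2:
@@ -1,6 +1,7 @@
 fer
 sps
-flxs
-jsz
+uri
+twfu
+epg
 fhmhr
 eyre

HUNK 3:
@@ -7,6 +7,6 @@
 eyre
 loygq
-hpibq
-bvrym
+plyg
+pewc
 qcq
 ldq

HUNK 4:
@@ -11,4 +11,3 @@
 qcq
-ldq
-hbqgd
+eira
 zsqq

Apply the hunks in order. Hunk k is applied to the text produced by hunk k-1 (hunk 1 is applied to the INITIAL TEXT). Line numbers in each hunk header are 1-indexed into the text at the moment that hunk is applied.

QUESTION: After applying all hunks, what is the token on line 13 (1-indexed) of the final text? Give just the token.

Hunk 1: at line 2 remove [ycosg] add [jsz,fhmhr,eyre] -> 16 lines: fer sps flxs jsz fhmhr eyre loygq hpibq bvrym qcq ldq hbqgd zsqq ood wnc jwc
Hunk 2: at line 1 remove [flxs,jsz] add [uri,twfu,epg] -> 17 lines: fer sps uri twfu epg fhmhr eyre loygq hpibq bvrym qcq ldq hbqgd zsqq ood wnc jwc
Hunk 3: at line 7 remove [hpibq,bvrym] add [plyg,pewc] -> 17 lines: fer sps uri twfu epg fhmhr eyre loygq plyg pewc qcq ldq hbqgd zsqq ood wnc jwc
Hunk 4: at line 11 remove [ldq,hbqgd] add [eira] -> 16 lines: fer sps uri twfu epg fhmhr eyre loygq plyg pewc qcq eira zsqq ood wnc jwc
Final line 13: zsqq

Answer: zsqq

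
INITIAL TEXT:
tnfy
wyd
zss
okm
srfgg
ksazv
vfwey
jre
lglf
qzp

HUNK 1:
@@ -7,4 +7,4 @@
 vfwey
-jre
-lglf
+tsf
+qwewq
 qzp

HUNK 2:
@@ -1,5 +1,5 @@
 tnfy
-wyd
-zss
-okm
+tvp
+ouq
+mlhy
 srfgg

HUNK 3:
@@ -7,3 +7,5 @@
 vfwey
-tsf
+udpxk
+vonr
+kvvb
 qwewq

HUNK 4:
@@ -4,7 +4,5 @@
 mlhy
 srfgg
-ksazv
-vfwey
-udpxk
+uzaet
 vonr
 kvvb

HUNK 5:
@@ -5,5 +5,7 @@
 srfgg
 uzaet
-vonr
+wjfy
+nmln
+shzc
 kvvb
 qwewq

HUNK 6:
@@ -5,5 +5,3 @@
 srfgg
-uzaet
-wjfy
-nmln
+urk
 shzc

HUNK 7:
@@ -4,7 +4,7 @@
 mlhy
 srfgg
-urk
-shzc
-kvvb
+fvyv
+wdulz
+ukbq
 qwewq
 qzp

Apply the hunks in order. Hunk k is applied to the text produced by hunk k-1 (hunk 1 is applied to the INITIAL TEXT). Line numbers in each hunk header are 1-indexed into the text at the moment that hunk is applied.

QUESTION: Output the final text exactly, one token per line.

Answer: tnfy
tvp
ouq
mlhy
srfgg
fvyv
wdulz
ukbq
qwewq
qzp

Derivation:
Hunk 1: at line 7 remove [jre,lglf] add [tsf,qwewq] -> 10 lines: tnfy wyd zss okm srfgg ksazv vfwey tsf qwewq qzp
Hunk 2: at line 1 remove [wyd,zss,okm] add [tvp,ouq,mlhy] -> 10 lines: tnfy tvp ouq mlhy srfgg ksazv vfwey tsf qwewq qzp
Hunk 3: at line 7 remove [tsf] add [udpxk,vonr,kvvb] -> 12 lines: tnfy tvp ouq mlhy srfgg ksazv vfwey udpxk vonr kvvb qwewq qzp
Hunk 4: at line 4 remove [ksazv,vfwey,udpxk] add [uzaet] -> 10 lines: tnfy tvp ouq mlhy srfgg uzaet vonr kvvb qwewq qzp
Hunk 5: at line 5 remove [vonr] add [wjfy,nmln,shzc] -> 12 lines: tnfy tvp ouq mlhy srfgg uzaet wjfy nmln shzc kvvb qwewq qzp
Hunk 6: at line 5 remove [uzaet,wjfy,nmln] add [urk] -> 10 lines: tnfy tvp ouq mlhy srfgg urk shzc kvvb qwewq qzp
Hunk 7: at line 4 remove [urk,shzc,kvvb] add [fvyv,wdulz,ukbq] -> 10 lines: tnfy tvp ouq mlhy srfgg fvyv wdulz ukbq qwewq qzp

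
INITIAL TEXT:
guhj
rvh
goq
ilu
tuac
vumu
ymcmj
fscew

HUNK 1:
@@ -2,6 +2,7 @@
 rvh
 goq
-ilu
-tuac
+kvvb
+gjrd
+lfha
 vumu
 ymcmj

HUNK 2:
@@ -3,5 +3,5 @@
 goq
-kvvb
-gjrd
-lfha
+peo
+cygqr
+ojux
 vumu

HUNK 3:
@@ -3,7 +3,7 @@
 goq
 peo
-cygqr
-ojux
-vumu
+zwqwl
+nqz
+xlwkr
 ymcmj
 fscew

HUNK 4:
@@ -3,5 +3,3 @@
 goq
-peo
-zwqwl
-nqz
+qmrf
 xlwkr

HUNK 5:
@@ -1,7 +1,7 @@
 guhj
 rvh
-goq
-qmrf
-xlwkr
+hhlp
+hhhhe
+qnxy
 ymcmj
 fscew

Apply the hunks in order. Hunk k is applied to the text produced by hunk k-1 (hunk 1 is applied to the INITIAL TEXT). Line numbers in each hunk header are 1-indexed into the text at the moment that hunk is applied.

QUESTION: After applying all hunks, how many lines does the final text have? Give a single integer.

Hunk 1: at line 2 remove [ilu,tuac] add [kvvb,gjrd,lfha] -> 9 lines: guhj rvh goq kvvb gjrd lfha vumu ymcmj fscew
Hunk 2: at line 3 remove [kvvb,gjrd,lfha] add [peo,cygqr,ojux] -> 9 lines: guhj rvh goq peo cygqr ojux vumu ymcmj fscew
Hunk 3: at line 3 remove [cygqr,ojux,vumu] add [zwqwl,nqz,xlwkr] -> 9 lines: guhj rvh goq peo zwqwl nqz xlwkr ymcmj fscew
Hunk 4: at line 3 remove [peo,zwqwl,nqz] add [qmrf] -> 7 lines: guhj rvh goq qmrf xlwkr ymcmj fscew
Hunk 5: at line 1 remove [goq,qmrf,xlwkr] add [hhlp,hhhhe,qnxy] -> 7 lines: guhj rvh hhlp hhhhe qnxy ymcmj fscew
Final line count: 7

Answer: 7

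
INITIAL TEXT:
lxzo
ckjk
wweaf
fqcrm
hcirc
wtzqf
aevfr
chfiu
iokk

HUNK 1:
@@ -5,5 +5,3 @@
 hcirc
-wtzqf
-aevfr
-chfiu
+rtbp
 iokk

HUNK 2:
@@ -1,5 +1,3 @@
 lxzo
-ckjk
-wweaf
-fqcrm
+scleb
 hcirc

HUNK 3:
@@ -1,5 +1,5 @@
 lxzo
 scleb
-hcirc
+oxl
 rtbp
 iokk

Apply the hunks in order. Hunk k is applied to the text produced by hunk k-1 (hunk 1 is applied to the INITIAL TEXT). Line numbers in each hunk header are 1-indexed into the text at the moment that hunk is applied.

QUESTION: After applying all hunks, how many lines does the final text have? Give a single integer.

Hunk 1: at line 5 remove [wtzqf,aevfr,chfiu] add [rtbp] -> 7 lines: lxzo ckjk wweaf fqcrm hcirc rtbp iokk
Hunk 2: at line 1 remove [ckjk,wweaf,fqcrm] add [scleb] -> 5 lines: lxzo scleb hcirc rtbp iokk
Hunk 3: at line 1 remove [hcirc] add [oxl] -> 5 lines: lxzo scleb oxl rtbp iokk
Final line count: 5

Answer: 5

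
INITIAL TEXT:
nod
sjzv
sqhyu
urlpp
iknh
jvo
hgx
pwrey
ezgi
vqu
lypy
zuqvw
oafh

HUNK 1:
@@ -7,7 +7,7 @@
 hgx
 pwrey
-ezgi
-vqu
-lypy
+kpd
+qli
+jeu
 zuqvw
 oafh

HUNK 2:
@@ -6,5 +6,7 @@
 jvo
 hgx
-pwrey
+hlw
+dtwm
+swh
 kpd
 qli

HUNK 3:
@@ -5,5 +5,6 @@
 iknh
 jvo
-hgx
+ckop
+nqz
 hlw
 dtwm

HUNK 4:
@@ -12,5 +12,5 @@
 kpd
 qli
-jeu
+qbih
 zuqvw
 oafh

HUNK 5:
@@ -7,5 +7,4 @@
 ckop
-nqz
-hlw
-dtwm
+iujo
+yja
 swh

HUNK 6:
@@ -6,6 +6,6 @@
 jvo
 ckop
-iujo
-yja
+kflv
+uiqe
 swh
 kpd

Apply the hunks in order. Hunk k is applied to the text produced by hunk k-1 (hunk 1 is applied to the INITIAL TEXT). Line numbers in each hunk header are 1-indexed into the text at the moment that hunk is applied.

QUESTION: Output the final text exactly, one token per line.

Hunk 1: at line 7 remove [ezgi,vqu,lypy] add [kpd,qli,jeu] -> 13 lines: nod sjzv sqhyu urlpp iknh jvo hgx pwrey kpd qli jeu zuqvw oafh
Hunk 2: at line 6 remove [pwrey] add [hlw,dtwm,swh] -> 15 lines: nod sjzv sqhyu urlpp iknh jvo hgx hlw dtwm swh kpd qli jeu zuqvw oafh
Hunk 3: at line 5 remove [hgx] add [ckop,nqz] -> 16 lines: nod sjzv sqhyu urlpp iknh jvo ckop nqz hlw dtwm swh kpd qli jeu zuqvw oafh
Hunk 4: at line 12 remove [jeu] add [qbih] -> 16 lines: nod sjzv sqhyu urlpp iknh jvo ckop nqz hlw dtwm swh kpd qli qbih zuqvw oafh
Hunk 5: at line 7 remove [nqz,hlw,dtwm] add [iujo,yja] -> 15 lines: nod sjzv sqhyu urlpp iknh jvo ckop iujo yja swh kpd qli qbih zuqvw oafh
Hunk 6: at line 6 remove [iujo,yja] add [kflv,uiqe] -> 15 lines: nod sjzv sqhyu urlpp iknh jvo ckop kflv uiqe swh kpd qli qbih zuqvw oafh

Answer: nod
sjzv
sqhyu
urlpp
iknh
jvo
ckop
kflv
uiqe
swh
kpd
qli
qbih
zuqvw
oafh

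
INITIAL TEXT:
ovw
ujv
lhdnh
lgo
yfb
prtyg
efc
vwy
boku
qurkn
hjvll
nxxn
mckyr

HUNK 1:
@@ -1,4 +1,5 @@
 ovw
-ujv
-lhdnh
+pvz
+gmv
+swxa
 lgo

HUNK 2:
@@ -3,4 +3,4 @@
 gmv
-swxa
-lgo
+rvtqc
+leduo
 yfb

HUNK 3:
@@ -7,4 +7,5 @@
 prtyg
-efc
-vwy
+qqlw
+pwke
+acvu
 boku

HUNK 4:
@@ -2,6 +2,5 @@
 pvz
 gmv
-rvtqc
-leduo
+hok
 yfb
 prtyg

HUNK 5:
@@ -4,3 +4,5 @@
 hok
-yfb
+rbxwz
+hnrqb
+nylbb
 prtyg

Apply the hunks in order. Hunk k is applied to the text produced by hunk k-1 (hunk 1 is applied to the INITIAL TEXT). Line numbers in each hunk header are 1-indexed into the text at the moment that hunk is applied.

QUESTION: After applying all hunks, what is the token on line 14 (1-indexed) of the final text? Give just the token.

Answer: hjvll

Derivation:
Hunk 1: at line 1 remove [ujv,lhdnh] add [pvz,gmv,swxa] -> 14 lines: ovw pvz gmv swxa lgo yfb prtyg efc vwy boku qurkn hjvll nxxn mckyr
Hunk 2: at line 3 remove [swxa,lgo] add [rvtqc,leduo] -> 14 lines: ovw pvz gmv rvtqc leduo yfb prtyg efc vwy boku qurkn hjvll nxxn mckyr
Hunk 3: at line 7 remove [efc,vwy] add [qqlw,pwke,acvu] -> 15 lines: ovw pvz gmv rvtqc leduo yfb prtyg qqlw pwke acvu boku qurkn hjvll nxxn mckyr
Hunk 4: at line 2 remove [rvtqc,leduo] add [hok] -> 14 lines: ovw pvz gmv hok yfb prtyg qqlw pwke acvu boku qurkn hjvll nxxn mckyr
Hunk 5: at line 4 remove [yfb] add [rbxwz,hnrqb,nylbb] -> 16 lines: ovw pvz gmv hok rbxwz hnrqb nylbb prtyg qqlw pwke acvu boku qurkn hjvll nxxn mckyr
Final line 14: hjvll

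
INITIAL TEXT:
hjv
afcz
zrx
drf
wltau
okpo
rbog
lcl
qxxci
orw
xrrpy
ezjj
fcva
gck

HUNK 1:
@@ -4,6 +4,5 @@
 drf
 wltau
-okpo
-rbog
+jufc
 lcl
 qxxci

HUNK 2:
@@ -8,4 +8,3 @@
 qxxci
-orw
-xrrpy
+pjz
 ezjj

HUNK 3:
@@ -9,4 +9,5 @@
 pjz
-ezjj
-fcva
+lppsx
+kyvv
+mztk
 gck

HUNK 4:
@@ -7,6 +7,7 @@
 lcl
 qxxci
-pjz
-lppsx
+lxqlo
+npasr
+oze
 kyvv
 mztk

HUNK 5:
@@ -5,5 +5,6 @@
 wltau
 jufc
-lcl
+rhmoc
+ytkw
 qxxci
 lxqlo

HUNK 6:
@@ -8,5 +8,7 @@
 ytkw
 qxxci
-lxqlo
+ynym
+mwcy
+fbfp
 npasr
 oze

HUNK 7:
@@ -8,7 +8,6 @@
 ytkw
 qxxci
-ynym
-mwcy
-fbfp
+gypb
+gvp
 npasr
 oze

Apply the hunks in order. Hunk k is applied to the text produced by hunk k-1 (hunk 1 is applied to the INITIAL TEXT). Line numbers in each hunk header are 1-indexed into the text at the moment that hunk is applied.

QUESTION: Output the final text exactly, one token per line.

Answer: hjv
afcz
zrx
drf
wltau
jufc
rhmoc
ytkw
qxxci
gypb
gvp
npasr
oze
kyvv
mztk
gck

Derivation:
Hunk 1: at line 4 remove [okpo,rbog] add [jufc] -> 13 lines: hjv afcz zrx drf wltau jufc lcl qxxci orw xrrpy ezjj fcva gck
Hunk 2: at line 8 remove [orw,xrrpy] add [pjz] -> 12 lines: hjv afcz zrx drf wltau jufc lcl qxxci pjz ezjj fcva gck
Hunk 3: at line 9 remove [ezjj,fcva] add [lppsx,kyvv,mztk] -> 13 lines: hjv afcz zrx drf wltau jufc lcl qxxci pjz lppsx kyvv mztk gck
Hunk 4: at line 7 remove [pjz,lppsx] add [lxqlo,npasr,oze] -> 14 lines: hjv afcz zrx drf wltau jufc lcl qxxci lxqlo npasr oze kyvv mztk gck
Hunk 5: at line 5 remove [lcl] add [rhmoc,ytkw] -> 15 lines: hjv afcz zrx drf wltau jufc rhmoc ytkw qxxci lxqlo npasr oze kyvv mztk gck
Hunk 6: at line 8 remove [lxqlo] add [ynym,mwcy,fbfp] -> 17 lines: hjv afcz zrx drf wltau jufc rhmoc ytkw qxxci ynym mwcy fbfp npasr oze kyvv mztk gck
Hunk 7: at line 8 remove [ynym,mwcy,fbfp] add [gypb,gvp] -> 16 lines: hjv afcz zrx drf wltau jufc rhmoc ytkw qxxci gypb gvp npasr oze kyvv mztk gck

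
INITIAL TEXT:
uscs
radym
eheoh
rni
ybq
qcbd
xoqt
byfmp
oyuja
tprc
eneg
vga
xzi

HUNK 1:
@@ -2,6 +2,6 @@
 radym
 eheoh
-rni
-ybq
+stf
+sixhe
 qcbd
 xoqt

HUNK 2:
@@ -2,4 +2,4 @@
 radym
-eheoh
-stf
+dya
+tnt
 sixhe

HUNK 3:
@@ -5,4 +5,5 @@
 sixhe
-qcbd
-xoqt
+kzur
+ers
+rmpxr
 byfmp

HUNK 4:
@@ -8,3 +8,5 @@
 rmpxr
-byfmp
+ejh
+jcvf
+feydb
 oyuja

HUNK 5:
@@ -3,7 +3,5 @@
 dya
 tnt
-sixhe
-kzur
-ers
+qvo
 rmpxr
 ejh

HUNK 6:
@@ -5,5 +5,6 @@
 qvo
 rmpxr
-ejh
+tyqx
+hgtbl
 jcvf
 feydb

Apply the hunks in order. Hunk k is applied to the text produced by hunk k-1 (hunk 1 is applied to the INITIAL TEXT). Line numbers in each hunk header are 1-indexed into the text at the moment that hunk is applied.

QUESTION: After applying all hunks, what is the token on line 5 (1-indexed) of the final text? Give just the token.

Answer: qvo

Derivation:
Hunk 1: at line 2 remove [rni,ybq] add [stf,sixhe] -> 13 lines: uscs radym eheoh stf sixhe qcbd xoqt byfmp oyuja tprc eneg vga xzi
Hunk 2: at line 2 remove [eheoh,stf] add [dya,tnt] -> 13 lines: uscs radym dya tnt sixhe qcbd xoqt byfmp oyuja tprc eneg vga xzi
Hunk 3: at line 5 remove [qcbd,xoqt] add [kzur,ers,rmpxr] -> 14 lines: uscs radym dya tnt sixhe kzur ers rmpxr byfmp oyuja tprc eneg vga xzi
Hunk 4: at line 8 remove [byfmp] add [ejh,jcvf,feydb] -> 16 lines: uscs radym dya tnt sixhe kzur ers rmpxr ejh jcvf feydb oyuja tprc eneg vga xzi
Hunk 5: at line 3 remove [sixhe,kzur,ers] add [qvo] -> 14 lines: uscs radym dya tnt qvo rmpxr ejh jcvf feydb oyuja tprc eneg vga xzi
Hunk 6: at line 5 remove [ejh] add [tyqx,hgtbl] -> 15 lines: uscs radym dya tnt qvo rmpxr tyqx hgtbl jcvf feydb oyuja tprc eneg vga xzi
Final line 5: qvo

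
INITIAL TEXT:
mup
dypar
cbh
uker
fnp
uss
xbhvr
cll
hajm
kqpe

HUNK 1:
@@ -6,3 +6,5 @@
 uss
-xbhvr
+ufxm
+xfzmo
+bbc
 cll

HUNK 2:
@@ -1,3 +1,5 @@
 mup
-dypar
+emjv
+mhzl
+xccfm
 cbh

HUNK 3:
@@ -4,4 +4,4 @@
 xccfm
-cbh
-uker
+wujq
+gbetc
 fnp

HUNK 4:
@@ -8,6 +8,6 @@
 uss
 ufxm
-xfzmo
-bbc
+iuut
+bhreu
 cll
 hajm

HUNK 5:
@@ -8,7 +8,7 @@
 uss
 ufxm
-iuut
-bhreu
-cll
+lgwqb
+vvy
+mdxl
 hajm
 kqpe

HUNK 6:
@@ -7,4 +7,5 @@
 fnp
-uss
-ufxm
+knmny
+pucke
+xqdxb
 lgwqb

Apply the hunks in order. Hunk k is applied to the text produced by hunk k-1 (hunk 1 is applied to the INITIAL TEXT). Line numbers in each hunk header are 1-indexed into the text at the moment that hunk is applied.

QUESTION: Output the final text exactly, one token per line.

Answer: mup
emjv
mhzl
xccfm
wujq
gbetc
fnp
knmny
pucke
xqdxb
lgwqb
vvy
mdxl
hajm
kqpe

Derivation:
Hunk 1: at line 6 remove [xbhvr] add [ufxm,xfzmo,bbc] -> 12 lines: mup dypar cbh uker fnp uss ufxm xfzmo bbc cll hajm kqpe
Hunk 2: at line 1 remove [dypar] add [emjv,mhzl,xccfm] -> 14 lines: mup emjv mhzl xccfm cbh uker fnp uss ufxm xfzmo bbc cll hajm kqpe
Hunk 3: at line 4 remove [cbh,uker] add [wujq,gbetc] -> 14 lines: mup emjv mhzl xccfm wujq gbetc fnp uss ufxm xfzmo bbc cll hajm kqpe
Hunk 4: at line 8 remove [xfzmo,bbc] add [iuut,bhreu] -> 14 lines: mup emjv mhzl xccfm wujq gbetc fnp uss ufxm iuut bhreu cll hajm kqpe
Hunk 5: at line 8 remove [iuut,bhreu,cll] add [lgwqb,vvy,mdxl] -> 14 lines: mup emjv mhzl xccfm wujq gbetc fnp uss ufxm lgwqb vvy mdxl hajm kqpe
Hunk 6: at line 7 remove [uss,ufxm] add [knmny,pucke,xqdxb] -> 15 lines: mup emjv mhzl xccfm wujq gbetc fnp knmny pucke xqdxb lgwqb vvy mdxl hajm kqpe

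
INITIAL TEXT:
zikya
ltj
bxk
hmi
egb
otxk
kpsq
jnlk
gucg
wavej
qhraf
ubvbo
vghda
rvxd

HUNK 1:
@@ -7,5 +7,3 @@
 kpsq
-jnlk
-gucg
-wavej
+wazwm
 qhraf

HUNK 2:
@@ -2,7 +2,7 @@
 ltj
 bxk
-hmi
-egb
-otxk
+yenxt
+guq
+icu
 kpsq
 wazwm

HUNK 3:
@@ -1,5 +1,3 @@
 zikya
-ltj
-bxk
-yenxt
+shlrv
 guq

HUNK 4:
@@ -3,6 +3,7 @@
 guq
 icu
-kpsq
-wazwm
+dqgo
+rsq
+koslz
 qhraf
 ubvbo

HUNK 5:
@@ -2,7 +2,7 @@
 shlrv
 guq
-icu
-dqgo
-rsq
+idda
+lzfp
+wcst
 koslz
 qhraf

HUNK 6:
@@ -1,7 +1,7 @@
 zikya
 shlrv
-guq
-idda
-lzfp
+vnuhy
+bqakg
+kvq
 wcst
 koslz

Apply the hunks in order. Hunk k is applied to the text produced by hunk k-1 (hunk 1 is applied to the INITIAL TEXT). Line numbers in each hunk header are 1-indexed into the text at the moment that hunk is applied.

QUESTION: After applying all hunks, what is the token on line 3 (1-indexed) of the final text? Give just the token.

Answer: vnuhy

Derivation:
Hunk 1: at line 7 remove [jnlk,gucg,wavej] add [wazwm] -> 12 lines: zikya ltj bxk hmi egb otxk kpsq wazwm qhraf ubvbo vghda rvxd
Hunk 2: at line 2 remove [hmi,egb,otxk] add [yenxt,guq,icu] -> 12 lines: zikya ltj bxk yenxt guq icu kpsq wazwm qhraf ubvbo vghda rvxd
Hunk 3: at line 1 remove [ltj,bxk,yenxt] add [shlrv] -> 10 lines: zikya shlrv guq icu kpsq wazwm qhraf ubvbo vghda rvxd
Hunk 4: at line 3 remove [kpsq,wazwm] add [dqgo,rsq,koslz] -> 11 lines: zikya shlrv guq icu dqgo rsq koslz qhraf ubvbo vghda rvxd
Hunk 5: at line 2 remove [icu,dqgo,rsq] add [idda,lzfp,wcst] -> 11 lines: zikya shlrv guq idda lzfp wcst koslz qhraf ubvbo vghda rvxd
Hunk 6: at line 1 remove [guq,idda,lzfp] add [vnuhy,bqakg,kvq] -> 11 lines: zikya shlrv vnuhy bqakg kvq wcst koslz qhraf ubvbo vghda rvxd
Final line 3: vnuhy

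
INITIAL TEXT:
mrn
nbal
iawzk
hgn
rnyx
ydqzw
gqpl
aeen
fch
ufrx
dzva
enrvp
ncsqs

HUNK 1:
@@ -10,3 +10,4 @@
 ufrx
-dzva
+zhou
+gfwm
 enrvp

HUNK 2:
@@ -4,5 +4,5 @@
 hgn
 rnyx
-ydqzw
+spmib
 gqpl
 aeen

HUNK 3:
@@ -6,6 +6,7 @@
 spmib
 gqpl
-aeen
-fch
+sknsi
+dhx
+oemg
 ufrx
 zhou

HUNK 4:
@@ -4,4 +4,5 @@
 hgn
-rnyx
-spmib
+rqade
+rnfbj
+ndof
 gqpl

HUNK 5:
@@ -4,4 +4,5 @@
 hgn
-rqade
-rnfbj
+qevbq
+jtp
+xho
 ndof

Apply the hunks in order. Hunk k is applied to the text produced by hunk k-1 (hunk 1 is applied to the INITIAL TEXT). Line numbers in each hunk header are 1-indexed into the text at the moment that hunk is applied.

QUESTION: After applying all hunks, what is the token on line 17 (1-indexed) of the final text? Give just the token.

Answer: ncsqs

Derivation:
Hunk 1: at line 10 remove [dzva] add [zhou,gfwm] -> 14 lines: mrn nbal iawzk hgn rnyx ydqzw gqpl aeen fch ufrx zhou gfwm enrvp ncsqs
Hunk 2: at line 4 remove [ydqzw] add [spmib] -> 14 lines: mrn nbal iawzk hgn rnyx spmib gqpl aeen fch ufrx zhou gfwm enrvp ncsqs
Hunk 3: at line 6 remove [aeen,fch] add [sknsi,dhx,oemg] -> 15 lines: mrn nbal iawzk hgn rnyx spmib gqpl sknsi dhx oemg ufrx zhou gfwm enrvp ncsqs
Hunk 4: at line 4 remove [rnyx,spmib] add [rqade,rnfbj,ndof] -> 16 lines: mrn nbal iawzk hgn rqade rnfbj ndof gqpl sknsi dhx oemg ufrx zhou gfwm enrvp ncsqs
Hunk 5: at line 4 remove [rqade,rnfbj] add [qevbq,jtp,xho] -> 17 lines: mrn nbal iawzk hgn qevbq jtp xho ndof gqpl sknsi dhx oemg ufrx zhou gfwm enrvp ncsqs
Final line 17: ncsqs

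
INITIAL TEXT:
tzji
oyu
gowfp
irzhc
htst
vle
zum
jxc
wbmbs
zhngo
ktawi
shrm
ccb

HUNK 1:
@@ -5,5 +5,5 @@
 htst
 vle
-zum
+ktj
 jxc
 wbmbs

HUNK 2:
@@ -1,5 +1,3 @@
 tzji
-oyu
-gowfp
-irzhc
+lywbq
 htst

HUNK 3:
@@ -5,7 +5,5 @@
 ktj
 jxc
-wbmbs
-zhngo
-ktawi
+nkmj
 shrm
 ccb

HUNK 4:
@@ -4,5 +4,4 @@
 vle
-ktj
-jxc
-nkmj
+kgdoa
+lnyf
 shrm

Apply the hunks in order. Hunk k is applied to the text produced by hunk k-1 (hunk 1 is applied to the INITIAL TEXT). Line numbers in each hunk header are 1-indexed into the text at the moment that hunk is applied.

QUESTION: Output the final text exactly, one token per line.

Hunk 1: at line 5 remove [zum] add [ktj] -> 13 lines: tzji oyu gowfp irzhc htst vle ktj jxc wbmbs zhngo ktawi shrm ccb
Hunk 2: at line 1 remove [oyu,gowfp,irzhc] add [lywbq] -> 11 lines: tzji lywbq htst vle ktj jxc wbmbs zhngo ktawi shrm ccb
Hunk 3: at line 5 remove [wbmbs,zhngo,ktawi] add [nkmj] -> 9 lines: tzji lywbq htst vle ktj jxc nkmj shrm ccb
Hunk 4: at line 4 remove [ktj,jxc,nkmj] add [kgdoa,lnyf] -> 8 lines: tzji lywbq htst vle kgdoa lnyf shrm ccb

Answer: tzji
lywbq
htst
vle
kgdoa
lnyf
shrm
ccb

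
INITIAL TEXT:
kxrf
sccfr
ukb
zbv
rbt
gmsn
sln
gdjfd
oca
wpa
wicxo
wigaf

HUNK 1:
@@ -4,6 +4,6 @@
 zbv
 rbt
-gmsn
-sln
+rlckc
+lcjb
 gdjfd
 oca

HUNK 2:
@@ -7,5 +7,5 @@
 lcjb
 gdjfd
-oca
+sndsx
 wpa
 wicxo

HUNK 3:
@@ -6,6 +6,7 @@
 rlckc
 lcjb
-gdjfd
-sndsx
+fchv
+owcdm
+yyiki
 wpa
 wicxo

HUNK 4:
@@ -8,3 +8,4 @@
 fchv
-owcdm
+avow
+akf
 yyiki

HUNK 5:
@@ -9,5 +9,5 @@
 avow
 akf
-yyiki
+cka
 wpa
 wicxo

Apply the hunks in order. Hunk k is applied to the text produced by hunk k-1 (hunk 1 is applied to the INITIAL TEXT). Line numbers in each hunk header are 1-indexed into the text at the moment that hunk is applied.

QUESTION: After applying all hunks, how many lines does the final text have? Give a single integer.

Answer: 14

Derivation:
Hunk 1: at line 4 remove [gmsn,sln] add [rlckc,lcjb] -> 12 lines: kxrf sccfr ukb zbv rbt rlckc lcjb gdjfd oca wpa wicxo wigaf
Hunk 2: at line 7 remove [oca] add [sndsx] -> 12 lines: kxrf sccfr ukb zbv rbt rlckc lcjb gdjfd sndsx wpa wicxo wigaf
Hunk 3: at line 6 remove [gdjfd,sndsx] add [fchv,owcdm,yyiki] -> 13 lines: kxrf sccfr ukb zbv rbt rlckc lcjb fchv owcdm yyiki wpa wicxo wigaf
Hunk 4: at line 8 remove [owcdm] add [avow,akf] -> 14 lines: kxrf sccfr ukb zbv rbt rlckc lcjb fchv avow akf yyiki wpa wicxo wigaf
Hunk 5: at line 9 remove [yyiki] add [cka] -> 14 lines: kxrf sccfr ukb zbv rbt rlckc lcjb fchv avow akf cka wpa wicxo wigaf
Final line count: 14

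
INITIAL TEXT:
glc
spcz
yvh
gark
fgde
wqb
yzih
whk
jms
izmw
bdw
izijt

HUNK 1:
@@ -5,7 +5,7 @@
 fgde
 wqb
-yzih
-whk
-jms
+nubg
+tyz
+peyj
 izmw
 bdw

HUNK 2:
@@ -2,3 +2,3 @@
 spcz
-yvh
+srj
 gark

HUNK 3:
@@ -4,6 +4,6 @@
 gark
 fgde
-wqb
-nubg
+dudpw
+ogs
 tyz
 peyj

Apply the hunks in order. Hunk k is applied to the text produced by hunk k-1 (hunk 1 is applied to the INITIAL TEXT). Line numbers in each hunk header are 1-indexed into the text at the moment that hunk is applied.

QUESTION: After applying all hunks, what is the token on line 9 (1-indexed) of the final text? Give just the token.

Answer: peyj

Derivation:
Hunk 1: at line 5 remove [yzih,whk,jms] add [nubg,tyz,peyj] -> 12 lines: glc spcz yvh gark fgde wqb nubg tyz peyj izmw bdw izijt
Hunk 2: at line 2 remove [yvh] add [srj] -> 12 lines: glc spcz srj gark fgde wqb nubg tyz peyj izmw bdw izijt
Hunk 3: at line 4 remove [wqb,nubg] add [dudpw,ogs] -> 12 lines: glc spcz srj gark fgde dudpw ogs tyz peyj izmw bdw izijt
Final line 9: peyj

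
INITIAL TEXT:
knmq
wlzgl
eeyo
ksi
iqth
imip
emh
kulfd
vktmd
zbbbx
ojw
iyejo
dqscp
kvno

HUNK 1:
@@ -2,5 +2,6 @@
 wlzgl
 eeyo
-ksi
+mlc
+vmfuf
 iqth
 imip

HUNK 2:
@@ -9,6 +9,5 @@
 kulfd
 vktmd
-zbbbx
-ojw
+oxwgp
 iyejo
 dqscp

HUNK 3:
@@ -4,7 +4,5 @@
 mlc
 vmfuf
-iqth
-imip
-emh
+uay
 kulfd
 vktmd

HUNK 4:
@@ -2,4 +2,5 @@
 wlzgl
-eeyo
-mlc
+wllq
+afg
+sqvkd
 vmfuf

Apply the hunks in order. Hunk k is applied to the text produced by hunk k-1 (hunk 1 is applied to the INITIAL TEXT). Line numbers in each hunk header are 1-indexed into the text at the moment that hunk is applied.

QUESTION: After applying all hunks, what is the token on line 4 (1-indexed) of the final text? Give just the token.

Answer: afg

Derivation:
Hunk 1: at line 2 remove [ksi] add [mlc,vmfuf] -> 15 lines: knmq wlzgl eeyo mlc vmfuf iqth imip emh kulfd vktmd zbbbx ojw iyejo dqscp kvno
Hunk 2: at line 9 remove [zbbbx,ojw] add [oxwgp] -> 14 lines: knmq wlzgl eeyo mlc vmfuf iqth imip emh kulfd vktmd oxwgp iyejo dqscp kvno
Hunk 3: at line 4 remove [iqth,imip,emh] add [uay] -> 12 lines: knmq wlzgl eeyo mlc vmfuf uay kulfd vktmd oxwgp iyejo dqscp kvno
Hunk 4: at line 2 remove [eeyo,mlc] add [wllq,afg,sqvkd] -> 13 lines: knmq wlzgl wllq afg sqvkd vmfuf uay kulfd vktmd oxwgp iyejo dqscp kvno
Final line 4: afg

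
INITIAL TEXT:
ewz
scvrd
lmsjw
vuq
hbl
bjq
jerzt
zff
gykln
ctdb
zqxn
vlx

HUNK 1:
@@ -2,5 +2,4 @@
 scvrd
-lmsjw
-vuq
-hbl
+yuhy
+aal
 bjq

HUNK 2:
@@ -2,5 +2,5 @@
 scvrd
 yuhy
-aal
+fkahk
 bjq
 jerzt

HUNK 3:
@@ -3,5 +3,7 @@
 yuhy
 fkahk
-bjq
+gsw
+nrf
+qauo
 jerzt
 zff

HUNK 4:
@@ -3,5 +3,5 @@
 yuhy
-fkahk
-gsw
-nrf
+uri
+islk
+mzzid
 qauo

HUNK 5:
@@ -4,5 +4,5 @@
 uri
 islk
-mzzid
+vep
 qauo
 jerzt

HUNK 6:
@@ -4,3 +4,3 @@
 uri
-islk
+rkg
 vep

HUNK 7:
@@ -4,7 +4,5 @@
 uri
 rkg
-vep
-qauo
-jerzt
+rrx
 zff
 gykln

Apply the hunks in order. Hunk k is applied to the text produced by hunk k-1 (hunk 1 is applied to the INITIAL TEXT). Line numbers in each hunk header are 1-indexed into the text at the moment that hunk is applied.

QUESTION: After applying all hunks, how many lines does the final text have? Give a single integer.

Answer: 11

Derivation:
Hunk 1: at line 2 remove [lmsjw,vuq,hbl] add [yuhy,aal] -> 11 lines: ewz scvrd yuhy aal bjq jerzt zff gykln ctdb zqxn vlx
Hunk 2: at line 2 remove [aal] add [fkahk] -> 11 lines: ewz scvrd yuhy fkahk bjq jerzt zff gykln ctdb zqxn vlx
Hunk 3: at line 3 remove [bjq] add [gsw,nrf,qauo] -> 13 lines: ewz scvrd yuhy fkahk gsw nrf qauo jerzt zff gykln ctdb zqxn vlx
Hunk 4: at line 3 remove [fkahk,gsw,nrf] add [uri,islk,mzzid] -> 13 lines: ewz scvrd yuhy uri islk mzzid qauo jerzt zff gykln ctdb zqxn vlx
Hunk 5: at line 4 remove [mzzid] add [vep] -> 13 lines: ewz scvrd yuhy uri islk vep qauo jerzt zff gykln ctdb zqxn vlx
Hunk 6: at line 4 remove [islk] add [rkg] -> 13 lines: ewz scvrd yuhy uri rkg vep qauo jerzt zff gykln ctdb zqxn vlx
Hunk 7: at line 4 remove [vep,qauo,jerzt] add [rrx] -> 11 lines: ewz scvrd yuhy uri rkg rrx zff gykln ctdb zqxn vlx
Final line count: 11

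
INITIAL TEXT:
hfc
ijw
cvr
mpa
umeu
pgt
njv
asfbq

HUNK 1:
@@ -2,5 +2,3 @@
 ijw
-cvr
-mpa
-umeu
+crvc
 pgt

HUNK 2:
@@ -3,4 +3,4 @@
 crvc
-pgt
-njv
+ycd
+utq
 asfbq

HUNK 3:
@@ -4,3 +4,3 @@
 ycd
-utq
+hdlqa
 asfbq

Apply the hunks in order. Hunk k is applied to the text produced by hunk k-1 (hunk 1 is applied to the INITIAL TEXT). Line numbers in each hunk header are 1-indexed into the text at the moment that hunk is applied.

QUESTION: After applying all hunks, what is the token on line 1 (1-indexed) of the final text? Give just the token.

Hunk 1: at line 2 remove [cvr,mpa,umeu] add [crvc] -> 6 lines: hfc ijw crvc pgt njv asfbq
Hunk 2: at line 3 remove [pgt,njv] add [ycd,utq] -> 6 lines: hfc ijw crvc ycd utq asfbq
Hunk 3: at line 4 remove [utq] add [hdlqa] -> 6 lines: hfc ijw crvc ycd hdlqa asfbq
Final line 1: hfc

Answer: hfc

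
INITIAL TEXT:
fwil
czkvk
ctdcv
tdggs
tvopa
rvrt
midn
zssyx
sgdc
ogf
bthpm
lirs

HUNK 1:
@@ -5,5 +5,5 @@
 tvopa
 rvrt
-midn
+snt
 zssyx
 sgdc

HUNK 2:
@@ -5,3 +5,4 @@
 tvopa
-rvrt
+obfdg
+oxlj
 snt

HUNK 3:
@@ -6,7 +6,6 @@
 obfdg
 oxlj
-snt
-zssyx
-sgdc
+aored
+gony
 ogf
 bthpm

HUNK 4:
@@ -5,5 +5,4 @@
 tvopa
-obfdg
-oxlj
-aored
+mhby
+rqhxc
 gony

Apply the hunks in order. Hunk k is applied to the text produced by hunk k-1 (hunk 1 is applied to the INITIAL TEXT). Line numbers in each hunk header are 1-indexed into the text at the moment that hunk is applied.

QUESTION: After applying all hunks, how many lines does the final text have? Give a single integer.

Hunk 1: at line 5 remove [midn] add [snt] -> 12 lines: fwil czkvk ctdcv tdggs tvopa rvrt snt zssyx sgdc ogf bthpm lirs
Hunk 2: at line 5 remove [rvrt] add [obfdg,oxlj] -> 13 lines: fwil czkvk ctdcv tdggs tvopa obfdg oxlj snt zssyx sgdc ogf bthpm lirs
Hunk 3: at line 6 remove [snt,zssyx,sgdc] add [aored,gony] -> 12 lines: fwil czkvk ctdcv tdggs tvopa obfdg oxlj aored gony ogf bthpm lirs
Hunk 4: at line 5 remove [obfdg,oxlj,aored] add [mhby,rqhxc] -> 11 lines: fwil czkvk ctdcv tdggs tvopa mhby rqhxc gony ogf bthpm lirs
Final line count: 11

Answer: 11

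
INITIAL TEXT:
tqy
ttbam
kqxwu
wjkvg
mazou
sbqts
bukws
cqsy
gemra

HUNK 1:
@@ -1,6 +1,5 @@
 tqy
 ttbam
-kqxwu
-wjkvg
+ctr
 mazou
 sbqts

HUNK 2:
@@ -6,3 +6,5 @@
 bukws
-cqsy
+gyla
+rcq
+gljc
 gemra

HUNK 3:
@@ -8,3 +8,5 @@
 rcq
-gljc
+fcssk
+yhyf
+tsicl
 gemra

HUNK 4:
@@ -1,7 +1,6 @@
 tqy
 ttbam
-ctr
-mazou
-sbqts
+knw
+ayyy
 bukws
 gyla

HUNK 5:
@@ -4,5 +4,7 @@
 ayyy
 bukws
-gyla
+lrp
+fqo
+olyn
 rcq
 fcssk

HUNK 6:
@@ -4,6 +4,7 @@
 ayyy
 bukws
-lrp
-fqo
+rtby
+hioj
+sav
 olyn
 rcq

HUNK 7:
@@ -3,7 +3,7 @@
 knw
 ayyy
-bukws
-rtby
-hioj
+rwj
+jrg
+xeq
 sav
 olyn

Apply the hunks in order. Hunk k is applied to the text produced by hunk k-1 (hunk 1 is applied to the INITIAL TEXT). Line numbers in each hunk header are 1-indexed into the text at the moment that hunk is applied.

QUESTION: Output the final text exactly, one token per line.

Answer: tqy
ttbam
knw
ayyy
rwj
jrg
xeq
sav
olyn
rcq
fcssk
yhyf
tsicl
gemra

Derivation:
Hunk 1: at line 1 remove [kqxwu,wjkvg] add [ctr] -> 8 lines: tqy ttbam ctr mazou sbqts bukws cqsy gemra
Hunk 2: at line 6 remove [cqsy] add [gyla,rcq,gljc] -> 10 lines: tqy ttbam ctr mazou sbqts bukws gyla rcq gljc gemra
Hunk 3: at line 8 remove [gljc] add [fcssk,yhyf,tsicl] -> 12 lines: tqy ttbam ctr mazou sbqts bukws gyla rcq fcssk yhyf tsicl gemra
Hunk 4: at line 1 remove [ctr,mazou,sbqts] add [knw,ayyy] -> 11 lines: tqy ttbam knw ayyy bukws gyla rcq fcssk yhyf tsicl gemra
Hunk 5: at line 4 remove [gyla] add [lrp,fqo,olyn] -> 13 lines: tqy ttbam knw ayyy bukws lrp fqo olyn rcq fcssk yhyf tsicl gemra
Hunk 6: at line 4 remove [lrp,fqo] add [rtby,hioj,sav] -> 14 lines: tqy ttbam knw ayyy bukws rtby hioj sav olyn rcq fcssk yhyf tsicl gemra
Hunk 7: at line 3 remove [bukws,rtby,hioj] add [rwj,jrg,xeq] -> 14 lines: tqy ttbam knw ayyy rwj jrg xeq sav olyn rcq fcssk yhyf tsicl gemra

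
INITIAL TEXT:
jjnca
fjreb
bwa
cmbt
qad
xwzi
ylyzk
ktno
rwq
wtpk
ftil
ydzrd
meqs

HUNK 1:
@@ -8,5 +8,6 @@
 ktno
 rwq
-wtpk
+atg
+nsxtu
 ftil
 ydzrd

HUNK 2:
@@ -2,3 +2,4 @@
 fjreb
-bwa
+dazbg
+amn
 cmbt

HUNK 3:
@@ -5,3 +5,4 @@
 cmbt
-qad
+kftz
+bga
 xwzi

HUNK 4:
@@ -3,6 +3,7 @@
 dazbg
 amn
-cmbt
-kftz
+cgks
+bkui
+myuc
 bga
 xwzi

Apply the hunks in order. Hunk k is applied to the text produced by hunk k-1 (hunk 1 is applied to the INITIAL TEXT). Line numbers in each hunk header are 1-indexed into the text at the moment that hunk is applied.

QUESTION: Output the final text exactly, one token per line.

Hunk 1: at line 8 remove [wtpk] add [atg,nsxtu] -> 14 lines: jjnca fjreb bwa cmbt qad xwzi ylyzk ktno rwq atg nsxtu ftil ydzrd meqs
Hunk 2: at line 2 remove [bwa] add [dazbg,amn] -> 15 lines: jjnca fjreb dazbg amn cmbt qad xwzi ylyzk ktno rwq atg nsxtu ftil ydzrd meqs
Hunk 3: at line 5 remove [qad] add [kftz,bga] -> 16 lines: jjnca fjreb dazbg amn cmbt kftz bga xwzi ylyzk ktno rwq atg nsxtu ftil ydzrd meqs
Hunk 4: at line 3 remove [cmbt,kftz] add [cgks,bkui,myuc] -> 17 lines: jjnca fjreb dazbg amn cgks bkui myuc bga xwzi ylyzk ktno rwq atg nsxtu ftil ydzrd meqs

Answer: jjnca
fjreb
dazbg
amn
cgks
bkui
myuc
bga
xwzi
ylyzk
ktno
rwq
atg
nsxtu
ftil
ydzrd
meqs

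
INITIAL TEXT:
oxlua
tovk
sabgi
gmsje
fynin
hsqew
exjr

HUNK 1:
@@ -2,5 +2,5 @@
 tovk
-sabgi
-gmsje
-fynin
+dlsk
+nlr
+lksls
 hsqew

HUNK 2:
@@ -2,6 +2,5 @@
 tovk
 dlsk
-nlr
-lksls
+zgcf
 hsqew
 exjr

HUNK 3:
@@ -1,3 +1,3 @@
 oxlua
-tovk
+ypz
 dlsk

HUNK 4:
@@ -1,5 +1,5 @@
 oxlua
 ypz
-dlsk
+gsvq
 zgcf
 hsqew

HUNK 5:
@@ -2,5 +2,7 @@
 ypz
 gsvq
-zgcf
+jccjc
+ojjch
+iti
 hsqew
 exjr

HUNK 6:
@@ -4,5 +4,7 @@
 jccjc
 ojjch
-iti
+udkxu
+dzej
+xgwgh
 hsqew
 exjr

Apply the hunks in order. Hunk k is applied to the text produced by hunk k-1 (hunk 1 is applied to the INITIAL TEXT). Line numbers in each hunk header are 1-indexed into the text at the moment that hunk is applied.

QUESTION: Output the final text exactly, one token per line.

Answer: oxlua
ypz
gsvq
jccjc
ojjch
udkxu
dzej
xgwgh
hsqew
exjr

Derivation:
Hunk 1: at line 2 remove [sabgi,gmsje,fynin] add [dlsk,nlr,lksls] -> 7 lines: oxlua tovk dlsk nlr lksls hsqew exjr
Hunk 2: at line 2 remove [nlr,lksls] add [zgcf] -> 6 lines: oxlua tovk dlsk zgcf hsqew exjr
Hunk 3: at line 1 remove [tovk] add [ypz] -> 6 lines: oxlua ypz dlsk zgcf hsqew exjr
Hunk 4: at line 1 remove [dlsk] add [gsvq] -> 6 lines: oxlua ypz gsvq zgcf hsqew exjr
Hunk 5: at line 2 remove [zgcf] add [jccjc,ojjch,iti] -> 8 lines: oxlua ypz gsvq jccjc ojjch iti hsqew exjr
Hunk 6: at line 4 remove [iti] add [udkxu,dzej,xgwgh] -> 10 lines: oxlua ypz gsvq jccjc ojjch udkxu dzej xgwgh hsqew exjr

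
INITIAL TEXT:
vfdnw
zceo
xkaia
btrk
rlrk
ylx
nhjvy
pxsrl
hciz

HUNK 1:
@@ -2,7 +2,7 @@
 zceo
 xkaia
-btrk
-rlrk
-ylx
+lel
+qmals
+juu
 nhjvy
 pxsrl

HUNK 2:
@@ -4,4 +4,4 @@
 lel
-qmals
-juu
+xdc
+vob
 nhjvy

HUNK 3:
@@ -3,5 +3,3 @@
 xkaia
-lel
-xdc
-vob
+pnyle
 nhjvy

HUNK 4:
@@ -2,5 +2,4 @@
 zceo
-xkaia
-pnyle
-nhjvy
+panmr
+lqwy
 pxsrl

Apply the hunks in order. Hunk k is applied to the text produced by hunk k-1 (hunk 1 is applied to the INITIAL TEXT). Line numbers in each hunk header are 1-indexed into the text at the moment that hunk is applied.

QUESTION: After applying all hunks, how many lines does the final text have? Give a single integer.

Hunk 1: at line 2 remove [btrk,rlrk,ylx] add [lel,qmals,juu] -> 9 lines: vfdnw zceo xkaia lel qmals juu nhjvy pxsrl hciz
Hunk 2: at line 4 remove [qmals,juu] add [xdc,vob] -> 9 lines: vfdnw zceo xkaia lel xdc vob nhjvy pxsrl hciz
Hunk 3: at line 3 remove [lel,xdc,vob] add [pnyle] -> 7 lines: vfdnw zceo xkaia pnyle nhjvy pxsrl hciz
Hunk 4: at line 2 remove [xkaia,pnyle,nhjvy] add [panmr,lqwy] -> 6 lines: vfdnw zceo panmr lqwy pxsrl hciz
Final line count: 6

Answer: 6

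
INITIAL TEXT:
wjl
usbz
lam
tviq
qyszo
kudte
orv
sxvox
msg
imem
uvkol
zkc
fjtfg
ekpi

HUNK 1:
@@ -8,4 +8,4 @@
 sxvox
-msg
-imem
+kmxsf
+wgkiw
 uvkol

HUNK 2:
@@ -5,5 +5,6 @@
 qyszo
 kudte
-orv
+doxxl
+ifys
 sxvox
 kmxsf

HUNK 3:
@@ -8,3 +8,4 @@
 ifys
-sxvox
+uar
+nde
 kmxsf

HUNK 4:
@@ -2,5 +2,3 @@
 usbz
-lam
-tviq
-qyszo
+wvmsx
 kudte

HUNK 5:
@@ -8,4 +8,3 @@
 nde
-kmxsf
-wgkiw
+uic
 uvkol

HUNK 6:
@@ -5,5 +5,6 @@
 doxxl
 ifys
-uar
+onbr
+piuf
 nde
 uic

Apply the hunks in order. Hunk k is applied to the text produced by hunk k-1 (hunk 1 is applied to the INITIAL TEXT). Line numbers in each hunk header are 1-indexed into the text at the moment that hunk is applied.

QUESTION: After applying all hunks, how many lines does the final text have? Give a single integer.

Hunk 1: at line 8 remove [msg,imem] add [kmxsf,wgkiw] -> 14 lines: wjl usbz lam tviq qyszo kudte orv sxvox kmxsf wgkiw uvkol zkc fjtfg ekpi
Hunk 2: at line 5 remove [orv] add [doxxl,ifys] -> 15 lines: wjl usbz lam tviq qyszo kudte doxxl ifys sxvox kmxsf wgkiw uvkol zkc fjtfg ekpi
Hunk 3: at line 8 remove [sxvox] add [uar,nde] -> 16 lines: wjl usbz lam tviq qyszo kudte doxxl ifys uar nde kmxsf wgkiw uvkol zkc fjtfg ekpi
Hunk 4: at line 2 remove [lam,tviq,qyszo] add [wvmsx] -> 14 lines: wjl usbz wvmsx kudte doxxl ifys uar nde kmxsf wgkiw uvkol zkc fjtfg ekpi
Hunk 5: at line 8 remove [kmxsf,wgkiw] add [uic] -> 13 lines: wjl usbz wvmsx kudte doxxl ifys uar nde uic uvkol zkc fjtfg ekpi
Hunk 6: at line 5 remove [uar] add [onbr,piuf] -> 14 lines: wjl usbz wvmsx kudte doxxl ifys onbr piuf nde uic uvkol zkc fjtfg ekpi
Final line count: 14

Answer: 14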